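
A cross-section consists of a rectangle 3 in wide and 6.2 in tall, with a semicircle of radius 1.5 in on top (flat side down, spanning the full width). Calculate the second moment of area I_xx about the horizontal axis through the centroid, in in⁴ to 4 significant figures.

I_xx ≈ 101.6 in⁴

Break the section into simple shapes (no overlaps), measuring from the bottom-left corner of the bounding box.
Rectangular body: 3 × 6.2, A = 18.6 in², y = 3.1 in, Ī = 59.582 in⁴.
Semicircular cap: semicircle r = 1.5, A = 3.53429 in², y = 6.83662 in, Ī = 0.555645 in⁴.
Centroid: ȳ = ΣA·y / ΣA = 3.69664 in.
Transfer each piece to the horizontal axis through the centroid using Ī + A·d² with d = y − 3.69664:
  rectangular body: d = -0.596645 in → contributes +66.2033 in⁴
  semicircular cap: d = 3.13998 in → contributes +35.4018 in⁴
Total I = 101.605 in⁴.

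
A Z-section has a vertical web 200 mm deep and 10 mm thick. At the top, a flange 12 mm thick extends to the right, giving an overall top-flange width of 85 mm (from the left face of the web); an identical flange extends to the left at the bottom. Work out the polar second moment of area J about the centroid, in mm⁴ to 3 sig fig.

Treat the section as a set of non-overlapping primitives; coordinates are from the bounding-box lower-left.
Web: 10 × 200, A = 2 000 mm², y = 100 mm, Ī = 6 666 667 mm⁴.
Top flange (beyond web): 75 × 12, A = 900 mm², y = 194 mm, Ī = 10 800 mm⁴.
Bottom flange (beyond web): 75 × 12, A = 900 mm², y = 6 mm, Ī = 10 800 mm⁴.
Centroid: ȳ = ΣA·y / ΣA = 100 mm.
Transfer each piece to the centroidal x-axis using Ī + A·d² with d = y − 100:
  web: d = 0 mm → contributes +6 666 667 mm⁴
  top flange (beyond web): d = 94 mm → contributes +7 963 200 mm⁴
  bottom flange (beyond web): d = -94 mm → contributes +7 963 200 mm⁴
Total I = 22 593 067 mm⁴.
For the y-axis: x̄ = 80 mm.
Repeating about the centroidal y-axis gives I_y = 4 111 667 mm⁴.
Polar second moment: J = I_x + I_y = 26 704 733 mm⁴.

J ≈ 2.67 × 10⁷ mm⁴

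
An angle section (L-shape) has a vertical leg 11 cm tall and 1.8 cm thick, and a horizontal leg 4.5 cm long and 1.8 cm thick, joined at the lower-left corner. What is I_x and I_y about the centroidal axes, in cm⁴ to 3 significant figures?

I_x ≈ 284 cm⁴, I_y ≈ 28.1 cm⁴

Decompose the section into non-overlapping parts with the origin at the bottom-left of its bounding rectangle.
Vertical leg: 1.8 × 11, A = 19.8 cm², y = 5.5 cm, Ī = 199.65 cm⁴.
Horizontal leg (remainder): 2.7 × 1.8, A = 4.86 cm², y = 0.9 cm, Ī = 1.3122 cm⁴.
Centroid: ȳ = ΣA·y / ΣA = 4.5934 cm.
Transfer each piece to the centroidal x-axis using Ī + A·d² with d = y − 4.5934:
  vertical leg: d = 0.90657 cm → contributes +215.92 cm⁴
  horizontal leg (remainder): d = -3.6934 cm → contributes +67.61 cm⁴
Total I = 283.53 cm⁴.
For the y-axis: x̄ = 1.3434 cm.
Repeating about the centroidal y-axis gives I_y = 28.053 cm⁴.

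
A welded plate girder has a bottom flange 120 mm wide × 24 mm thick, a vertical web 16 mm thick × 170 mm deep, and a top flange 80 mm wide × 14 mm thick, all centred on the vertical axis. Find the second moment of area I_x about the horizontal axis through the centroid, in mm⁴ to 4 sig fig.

Treat the section as a set of non-overlapping primitives; coordinates are from the bounding-box lower-left.
Bottom plate: 120 × 24, A = 2 880 mm², y = 12 mm, Ī = 138 240 mm⁴.
Web plate: 16 × 170, A = 2 720 mm², y = 109 mm, Ī = 6 550 667 mm⁴.
Top plate: 80 × 14, A = 1 120 mm², y = 201 mm, Ī = 18293.3 mm⁴.
Centroid: ȳ = ΣA·y / ΣA = 82.7619 mm.
Transfer each piece to the horizontal axis through the centroid using Ī + A·d² with d = y − 82.7619:
  bottom plate: d = -70.7619 mm → contributes +14 559 112 mm⁴
  web plate: d = 26.2381 mm → contributes +8 423 217 mm⁴
  top plate: d = 118.238 mm → contributes +15 676 170 mm⁴
Total I = 38 658 499 mm⁴.

I_x ≈ 3.866 × 10⁷ mm⁴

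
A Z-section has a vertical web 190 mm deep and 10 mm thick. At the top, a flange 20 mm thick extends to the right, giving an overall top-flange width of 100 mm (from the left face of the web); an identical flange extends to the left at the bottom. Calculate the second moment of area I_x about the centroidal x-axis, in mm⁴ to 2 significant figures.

Treat the section as a set of non-overlapping primitives; coordinates are from the bounding-box lower-left.
Web: 10 × 190, A = 1 900 mm², y = 95 mm, Ī = 5 715 833 mm⁴.
Top flange (beyond web): 90 × 20, A = 1 800 mm², y = 180 mm, Ī = 60 000 mm⁴.
Bottom flange (beyond web): 90 × 20, A = 1 800 mm², y = 10 mm, Ī = 60 000 mm⁴.
Centroid: ȳ = ΣA·y / ΣA = 95 mm.
Transfer each piece to the centroidal x-axis using Ī + A·d² with d = y − 95:
  web: d = 0 mm → contributes +5 715 833 mm⁴
  top flange (beyond web): d = 85 mm → contributes +13 065 000 mm⁴
  bottom flange (beyond web): d = -85 mm → contributes +13 065 000 mm⁴
Total I = 31 845 833 mm⁴.

I_x ≈ 3.2 × 10⁷ mm⁴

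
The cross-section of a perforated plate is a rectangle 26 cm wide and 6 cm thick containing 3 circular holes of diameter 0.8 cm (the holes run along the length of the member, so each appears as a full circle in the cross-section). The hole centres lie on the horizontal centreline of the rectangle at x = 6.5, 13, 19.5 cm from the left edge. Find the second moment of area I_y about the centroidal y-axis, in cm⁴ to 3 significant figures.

Treat the section as a set of non-overlapping primitives; coordinates are from the bounding-box lower-left.
Plate: 26 × 6, A = 156 cm², x = 13 cm, Ī = 8 788 cm⁴.
Hole 1 (subtracted): ⌀0.8, A = 0.50265 cm², x = 6.5 cm, Ī = 0.020106 cm⁴.
Hole 2 (subtracted): ⌀0.8, A = 0.50265 cm², x = 13 cm, Ī = 0.020106 cm⁴.
Hole 3 (subtracted): ⌀0.8, A = 0.50265 cm², x = 19.5 cm, Ī = 0.020106 cm⁴.
By symmetry the centroid is at mid-width, x̄ = 13 cm.
Transfer each piece to the centroidal y-axis using Ī + A·d² with d = x − 13:
  plate: d = 0 cm → contributes +8 788 cm⁴
  hole 1: d = -6.5 cm → contributes −21.257 cm⁴
  hole 2: d = 0 cm → contributes −0.020106 cm⁴
  hole 3: d = 6.5 cm → contributes −21.257 cm⁴
Total I = 8745.5 cm⁴.

I_y ≈ 8750 cm⁴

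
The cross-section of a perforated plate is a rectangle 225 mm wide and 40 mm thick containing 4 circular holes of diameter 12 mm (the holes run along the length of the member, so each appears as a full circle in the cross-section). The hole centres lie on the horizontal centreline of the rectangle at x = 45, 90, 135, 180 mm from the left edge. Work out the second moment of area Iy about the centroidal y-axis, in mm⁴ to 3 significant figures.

Break the section into simple shapes (no overlaps), measuring from the bottom-left corner of the bounding box.
Plate: 225 × 40, A = 9 000 mm², x = 112.5 mm, Ī = 37 968 750 mm⁴.
Hole 1 (subtracted): ⌀12, A = 113.1 mm², x = 45 mm, Ī = 1017.9 mm⁴.
Hole 2 (subtracted): ⌀12, A = 113.1 mm², x = 90 mm, Ī = 1017.9 mm⁴.
Hole 3 (subtracted): ⌀12, A = 113.1 mm², x = 135 mm, Ī = 1017.9 mm⁴.
Hole 4 (subtracted): ⌀12, A = 113.1 mm², x = 180 mm, Ī = 1017.9 mm⁴.
By symmetry the centroid is at mid-width, x̄ = 112.5 mm.
Transfer each piece to the centroidal y-axis using Ī + A·d² with d = x − 112.5:
  plate: d = 0 mm → contributes +37 968 750 mm⁴
  hole 1: d = -67.5 mm → contributes −516 318 mm⁴
  hole 2: d = -22.5 mm → contributes −58 273 mm⁴
  hole 3: d = 22.5 mm → contributes −58 273 mm⁴
  hole 4: d = 67.5 mm → contributes −516 318 mm⁴
Total I = 36 819 568 mm⁴.

Iy ≈ 3.68 × 10⁷ mm⁴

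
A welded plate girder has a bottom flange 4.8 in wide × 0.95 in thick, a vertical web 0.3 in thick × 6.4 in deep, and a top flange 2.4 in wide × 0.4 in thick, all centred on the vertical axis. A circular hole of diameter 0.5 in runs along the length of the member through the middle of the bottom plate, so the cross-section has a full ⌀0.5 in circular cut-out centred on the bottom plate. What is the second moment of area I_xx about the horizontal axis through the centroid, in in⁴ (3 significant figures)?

I_xx ≈ 54.4 in⁴

Break the section into simple shapes (no overlaps), measuring from the bottom-left corner of the bounding box.
Bottom plate: 4.8 × 0.95, A = 4.56 in², y = 0.475 in, Ī = 0.34295 in⁴.
Web plate: 0.3 × 6.4, A = 1.92 in², y = 4.15 in, Ī = 6.5536 in⁴.
Top plate: 2.4 × 0.4, A = 0.96 in², y = 7.55 in, Ī = 0.0128 in⁴.
Hole (subtracted): ⌀0.5, A = 0.19635 in², y = 0.475 in, Ī = 0.003068 in⁴.
Centroid: ȳ = ΣA·y / ΣA = 2.3867 in.
Transfer each piece to the horizontal axis through the centroid using Ī + A·d² with d = y − 2.3867:
  bottom plate: d = -1.9117 in → contributes +17.009 in⁴
  web plate: d = 1.7633 in → contributes +12.523 in⁴
  top plate: d = 5.1633 in → contributes +25.606 in⁴
  hole: d = -1.9117 in → contributes −0.72068 in⁴
Total I = 54.417 in⁴.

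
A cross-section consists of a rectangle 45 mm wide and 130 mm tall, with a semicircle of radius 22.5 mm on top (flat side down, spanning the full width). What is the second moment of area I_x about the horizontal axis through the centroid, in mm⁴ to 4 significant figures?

I_x ≈ 1.216 × 10⁷ mm⁴

Break the section into simple shapes (no overlaps), measuring from the bottom-left corner of the bounding box.
Rectangular body: 45 × 130, A = 5 850 mm², y = 65 mm, Ī = 8 238 750 mm⁴.
Semicircular cap: semicircle r = 22.5, A = 795.216 mm², y = 139.549 mm, Ī = 28129.5 mm⁴.
Centroid: ȳ = ΣA·y / ΣA = 73.9211 mm.
Transfer each piece to the horizontal axis through the centroid using Ī + A·d² with d = y − 73.9211:
  rectangular body: d = -8.92112 mm → contributes +8 704 330 mm⁴
  semicircular cap: d = 65.6282 mm → contributes +3 453 169 mm⁴
Total I = 12 157 499 mm⁴.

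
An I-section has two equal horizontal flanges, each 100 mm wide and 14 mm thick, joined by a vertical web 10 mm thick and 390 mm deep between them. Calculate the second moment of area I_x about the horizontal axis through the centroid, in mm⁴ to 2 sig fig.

I_x ≈ 1.6 × 10⁸ mm⁴

Split into non-overlapping primitives; take the origin at the lower-left of the bounding box.
Bottom flange: 100 × 14, A = 1 400 mm², y = 7 mm, Ī = 22 867 mm⁴.
Web: 10 × 390, A = 3 900 mm², y = 209 mm, Ī = 49 432 500 mm⁴.
Top flange: 100 × 14, A = 1 400 mm², y = 411 mm, Ī = 22 867 mm⁴.
By symmetry the centroid is at mid-height, ȳ = 209 mm.
Transfer each piece to the horizontal axis through the centroid using Ī + A·d² with d = y − 209:
  bottom flange: d = -202 mm → contributes +57 148 467 mm⁴
  web: d = 0 mm → contributes +49 432 500 mm⁴
  top flange: d = 202 mm → contributes +57 148 467 mm⁴
Total I = 163 729 433 mm⁴.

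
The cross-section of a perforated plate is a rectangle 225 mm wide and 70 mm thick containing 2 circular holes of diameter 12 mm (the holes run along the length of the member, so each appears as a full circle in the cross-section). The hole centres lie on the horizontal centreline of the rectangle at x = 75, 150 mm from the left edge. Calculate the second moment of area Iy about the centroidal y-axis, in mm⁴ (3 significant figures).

Iy ≈ 6.61 × 10⁷ mm⁴

Decompose the section into non-overlapping parts with the origin at the bottom-left of its bounding rectangle.
Plate: 225 × 70, A = 15 750 mm², x = 112.5 mm, Ī = 66 445 313 mm⁴.
Hole 1 (subtracted): ⌀12, A = 113.1 mm², x = 75 mm, Ī = 1017.9 mm⁴.
Hole 2 (subtracted): ⌀12, A = 113.1 mm², x = 150 mm, Ī = 1017.9 mm⁴.
By symmetry the centroid is at mid-width, x̄ = 112.5 mm.
Transfer each piece to the centroidal y-axis using Ī + A·d² with d = x − 112.5:
  plate: d = 0 mm → contributes +66 445 313 mm⁴
  hole 1: d = -37.5 mm → contributes −160 061 mm⁴
  hole 2: d = 37.5 mm → contributes −160 061 mm⁴
Total I = 66 125 190 mm⁴.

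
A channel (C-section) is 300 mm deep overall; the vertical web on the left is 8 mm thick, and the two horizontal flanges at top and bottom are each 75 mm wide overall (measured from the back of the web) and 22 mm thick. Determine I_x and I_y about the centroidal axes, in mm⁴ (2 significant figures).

Treat the section as a set of non-overlapping primitives; coordinates are from the bounding-box lower-left.
Web: 8 × 300, A = 2 400 mm², y = 150 mm, Ī = 18 000 000 mm⁴.
Top flange (beyond web): 67 × 22, A = 1 474 mm², y = 289 mm, Ī = 59 451 mm⁴.
Bottom flange (beyond web): 67 × 22, A = 1 474 mm², y = 11 mm, Ī = 59 451 mm⁴.
By symmetry the centroid is at mid-height, ȳ = 150 mm.
Transfer each piece to the centroidal x-axis using Ī + A·d² with d = y − 150:
  web: d = 0 mm → contributes +18 000 000 mm⁴
  top flange (beyond web): d = 139 mm → contributes +28 538 605 mm⁴
  bottom flange (beyond web): d = -139 mm → contributes +28 538 605 mm⁴
Total I = 75 077 211 mm⁴.
For the y-axis: x̄ = 24.67 mm.
Repeating about the centroidal y-axis gives I_y = 2 976 013 mm⁴.

I_x ≈ 7.5 × 10⁷ mm⁴, I_y ≈ 3.0 × 10⁶ mm⁴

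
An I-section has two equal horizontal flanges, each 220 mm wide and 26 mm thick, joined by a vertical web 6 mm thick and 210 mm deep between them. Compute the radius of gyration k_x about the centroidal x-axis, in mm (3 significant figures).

Treat the section as a set of non-overlapping primitives; coordinates are from the bounding-box lower-left.
Bottom flange: 220 × 26, A = 5 720 mm², y = 13 mm, Ī = 322 227 mm⁴.
Web: 6 × 210, A = 1 260 mm², y = 131 mm, Ī = 4 630 500 mm⁴.
Top flange: 220 × 26, A = 5 720 mm², y = 249 mm, Ī = 322 227 mm⁴.
By symmetry the centroid is at mid-height, ȳ = 131 mm.
Transfer each piece to the centroidal x-axis using Ī + A·d² with d = y − 131:
  bottom flange: d = -118 mm → contributes +79 967 507 mm⁴
  web: d = 0 mm → contributes +4 630 500 mm⁴
  top flange: d = 118 mm → contributes +79 967 507 mm⁴
Total I = 164 565 513 mm⁴.
Radius of gyration: k = √(I/A) = √(164 565 513 / 12 700) = 113.83 mm.

k_x ≈ 114 mm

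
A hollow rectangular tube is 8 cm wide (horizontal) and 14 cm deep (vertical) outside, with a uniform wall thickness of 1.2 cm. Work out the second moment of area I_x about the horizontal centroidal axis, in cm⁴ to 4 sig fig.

I_x ≈ 1101 cm⁴

Decompose the section into non-overlapping parts with the origin at the bottom-left of its bounding rectangle.
Outer rectangle: 8 × 14, A = 112 cm², y = 7 cm, Ī = 1829.33 cm⁴.
Inner void (subtracted): 5.6 × 11.6, A = 64.96 cm², y = 7 cm, Ī = 728.418 cm⁴.
By symmetry the centroid is at mid-height, ȳ = 7 cm.
All pieces are centred on the horizontal centroidal axis, so I = ΣĪ (holes subtracted) = 1100.92 cm⁴.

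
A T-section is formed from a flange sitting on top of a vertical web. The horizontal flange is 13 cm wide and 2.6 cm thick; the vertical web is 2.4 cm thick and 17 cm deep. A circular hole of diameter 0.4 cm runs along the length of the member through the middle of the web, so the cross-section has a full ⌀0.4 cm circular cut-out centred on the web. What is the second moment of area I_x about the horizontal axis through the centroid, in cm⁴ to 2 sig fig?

Decompose the section into non-overlapping parts with the origin at the bottom-left of its bounding rectangle.
Flange: 13 × 2.6, A = 33.8 cm², y = 18.3 cm, Ī = 19.04 cm⁴.
Web: 2.4 × 17, A = 40.8 cm², y = 8.5 cm, Ī = 982.6 cm⁴.
Hole (subtracted): ⌀0.4, A = 0.1257 cm², y = 8.5 cm, Ī = 0.001257 cm⁴.
Centroid: ȳ = ΣA·y / ΣA = 12.95 cm.
Transfer each piece to the horizontal axis through the centroid using Ī + A·d² with d = y − 12.95:
  flange: d = 5.352 cm → contributes +987.3 cm⁴
  web: d = -4.448 cm → contributes +1 790 cm⁴
  hole: d = -4.448 cm → contributes −2.487 cm⁴
Total I = 2 775 cm⁴.

I_x ≈ 2800 cm⁴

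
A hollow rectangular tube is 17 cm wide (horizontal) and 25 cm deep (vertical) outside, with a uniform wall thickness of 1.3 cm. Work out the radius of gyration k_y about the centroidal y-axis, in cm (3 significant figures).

Decompose the section into non-overlapping parts with the origin at the bottom-left of its bounding rectangle.
Outer rectangle: 17 × 25, A = 425 cm², x = 8.5 cm, Ī = 10 235 cm⁴.
Inner void (subtracted): 14.4 × 22.4, A = 322.56 cm², x = 8.5 cm, Ī = 5573.8 cm⁴.
By symmetry the centroid is at mid-width, x̄ = 8.5 cm.
All pieces are centred on the centroidal y-axis, so I = ΣĪ (holes subtracted) = 4661.6 cm⁴.
Radius of gyration: k = √(I/A) = √(4661.6 / 102.44) = 6.7458 cm.

k_y ≈ 6.75 cm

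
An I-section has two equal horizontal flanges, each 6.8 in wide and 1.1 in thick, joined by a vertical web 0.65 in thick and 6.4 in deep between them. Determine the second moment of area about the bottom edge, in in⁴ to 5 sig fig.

Decompose the section into non-overlapping parts with the origin at the bottom-left of its bounding rectangle.
Bottom flange: 6.8 × 1.1, A = 7.48 in², y = 0.55 in, Ī = 0.7542333 in⁴.
Web: 0.65 × 6.4, A = 4.16 in², y = 4.3 in, Ī = 14.19947 in⁴.
Top flange: 6.8 × 1.1, A = 7.48 in², y = 8.05 in, Ī = 0.7542333 in⁴.
Transfer each piece to a horizontal axis along the bottom face using Ī + A·d² with d = y − 0:
  bottom flange: d = 0.55 in → contributes +3.016933 in⁴
  web: d = 4.3 in → contributes +91.11787 in⁴
  top flange: d = 8.05 in → contributes +485.4769 in⁴
Total I = 579.6117 in⁴.

I_base ≈ 579.61 in⁴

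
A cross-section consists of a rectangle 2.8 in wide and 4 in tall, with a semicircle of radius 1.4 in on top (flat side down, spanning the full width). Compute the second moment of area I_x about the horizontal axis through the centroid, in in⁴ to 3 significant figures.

Decompose the section into non-overlapping parts with the origin at the bottom-left of its bounding rectangle.
Rectangular body: 2.8 × 4, A = 11.2 in², y = 2 in, Ī = 14.933 in⁴.
Semicircular cap: semicircle r = 1.4, A = 3.0788 in², y = 4.5942 in, Ī = 0.42164 in⁴.
Centroid: ȳ = ΣA·y / ΣA = 2.5594 in.
Transfer each piece to the horizontal axis through the centroid using Ī + A·d² with d = y − 2.5594:
  rectangular body: d = -0.55935 in → contributes +18.438 in⁴
  semicircular cap: d = 2.0348 in → contributes +13.169 in⁴
Total I = 31.607 in⁴.

I_x ≈ 31.6 in⁴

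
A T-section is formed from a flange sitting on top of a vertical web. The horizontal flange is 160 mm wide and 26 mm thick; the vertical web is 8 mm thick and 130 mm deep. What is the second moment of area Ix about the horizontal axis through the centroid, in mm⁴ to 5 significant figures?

Decompose the section into non-overlapping parts with the origin at the bottom-left of its bounding rectangle.
Flange: 160 × 26, A = 4 160 mm², y = 143 mm, Ī = 234346.7 mm⁴.
Web: 8 × 130, A = 1 040 mm², y = 65 mm, Ī = 1 464 667 mm⁴.
Centroid: ȳ = ΣA·y / ΣA = 127.4 mm.
Transfer each piece to the horizontal axis through the centroid using Ī + A·d² with d = y − 127.4:
  flange: d = 15.6 mm → contributes +1 246 724 mm⁴
  web: d = -62.4 mm → contributes +5 514 177 mm⁴
Total I = 6 760 901 mm⁴.

Ix ≈ 6.7609 × 10⁶ mm⁴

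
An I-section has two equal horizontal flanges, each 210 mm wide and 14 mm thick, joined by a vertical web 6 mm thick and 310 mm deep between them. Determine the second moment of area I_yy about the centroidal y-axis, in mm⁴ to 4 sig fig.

I_yy ≈ 2.161 × 10⁷ mm⁴

Treat the section as a set of non-overlapping primitives; coordinates are from the bounding-box lower-left.
Bottom flange: 210 × 14, A = 2 940 mm², x = 105 mm, Ī = 10 804 500 mm⁴.
Web: 6 × 310, A = 1 860 mm², x = 105 mm, Ī = 5 580 mm⁴.
Top flange: 210 × 14, A = 2 940 mm², x = 105 mm, Ī = 10 804 500 mm⁴.
By symmetry the centroid is at mid-width, x̄ = 105 mm.
All pieces are centred on the centroidal y-axis, so I = ΣĪ = 21 614 580 mm⁴.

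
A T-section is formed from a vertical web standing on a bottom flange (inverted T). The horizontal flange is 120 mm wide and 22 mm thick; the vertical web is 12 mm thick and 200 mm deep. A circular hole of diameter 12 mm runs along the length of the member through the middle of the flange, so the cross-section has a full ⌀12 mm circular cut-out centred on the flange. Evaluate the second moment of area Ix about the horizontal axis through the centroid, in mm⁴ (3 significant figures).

Ix ≈ 2.33 × 10⁷ mm⁴

Break the section into simple shapes (no overlaps), measuring from the bottom-left corner of the bounding box.
Flange: 120 × 22, A = 2 640 mm², y = 11 mm, Ī = 106 480 mm⁴.
Web: 12 × 200, A = 2 400 mm², y = 122 mm, Ī = 8 000 000 mm⁴.
Hole (subtracted): ⌀12, A = 113.1 mm², y = 11 mm, Ī = 1017.9 mm⁴.
Centroid: ȳ = ΣA·y / ΣA = 65.07 mm.
Transfer each piece to the horizontal axis through the centroid using Ī + A·d² with d = y − 65.07:
  flange: d = -54.07 mm → contributes +7 824 829 mm⁴
  web: d = 56.93 mm → contributes +15 778 328 mm⁴
  hole: d = -54.07 mm → contributes −331 671 mm⁴
Total I = 23 271 486 mm⁴.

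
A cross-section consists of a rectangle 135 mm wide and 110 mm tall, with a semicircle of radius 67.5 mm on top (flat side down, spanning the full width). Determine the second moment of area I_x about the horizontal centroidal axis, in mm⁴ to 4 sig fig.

Decompose the section into non-overlapping parts with the origin at the bottom-left of its bounding rectangle.
Rectangular body: 135 × 110, A = 14 850 mm², y = 55 mm, Ī = 14 973 750 mm⁴.
Semicircular cap: semicircle r = 67.5, A = 7156.94 mm², y = 138.648 mm, Ī = 2 278 490 mm⁴.
Centroid: ȳ = ΣA·y / ΣA = 82.2034 mm.
Transfer each piece to the horizontal centroidal axis using Ī + A·d² with d = y − 82.2034:
  rectangular body: d = -27.2034 mm → contributes +25 963 098 mm⁴
  semicircular cap: d = 56.4445 mm → contributes +25 080 386 mm⁴
Total I = 51 043 484 mm⁴.

I_x ≈ 5.104 × 10⁷ mm⁴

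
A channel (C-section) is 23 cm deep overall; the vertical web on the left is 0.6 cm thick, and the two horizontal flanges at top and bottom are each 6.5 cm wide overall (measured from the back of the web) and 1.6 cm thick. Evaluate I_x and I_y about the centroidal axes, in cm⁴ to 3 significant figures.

I_x ≈ 2770 cm⁴, I_y ≈ 139 cm⁴

Treat the section as a set of non-overlapping primitives; coordinates are from the bounding-box lower-left.
Web: 0.6 × 23, A = 13.8 cm², y = 11.5 cm, Ī = 608.35 cm⁴.
Top flange (beyond web): 5.9 × 1.6, A = 9.44 cm², y = 22.2 cm, Ī = 2.0139 cm⁴.
Bottom flange (beyond web): 5.9 × 1.6, A = 9.44 cm², y = 0.8 cm, Ī = 2.0139 cm⁴.
By symmetry the centroid is at mid-height, ȳ = 11.5 cm.
Transfer each piece to the centroidal x-axis using Ī + A·d² with d = y − 11.5:
  web: d = 0 cm → contributes +608.35 cm⁴
  top flange (beyond web): d = 10.7 cm → contributes +1082.8 cm⁴
  bottom flange (beyond web): d = -10.7 cm → contributes +1082.8 cm⁴
Total I = 2773.9 cm⁴.
For the y-axis: x̄ = 2.1776 cm.
Repeating about the centroidal y-axis gives I_y = 139.39 cm⁴.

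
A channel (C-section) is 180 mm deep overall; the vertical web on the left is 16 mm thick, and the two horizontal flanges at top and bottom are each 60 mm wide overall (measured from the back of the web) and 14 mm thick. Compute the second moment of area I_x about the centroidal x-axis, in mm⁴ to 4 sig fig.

I_x ≈ 1.628 × 10⁷ mm⁴

Break the section into simple shapes (no overlaps), measuring from the bottom-left corner of the bounding box.
Web: 16 × 180, A = 2 880 mm², y = 90 mm, Ī = 7 776 000 mm⁴.
Top flange (beyond web): 44 × 14, A = 616 mm², y = 173 mm, Ī = 10061.3 mm⁴.
Bottom flange (beyond web): 44 × 14, A = 616 mm², y = 7 mm, Ī = 10061.3 mm⁴.
By symmetry the centroid is at mid-height, ȳ = 90 mm.
Transfer each piece to the centroidal x-axis using Ī + A·d² with d = y − 90:
  web: d = 0 mm → contributes +7 776 000 mm⁴
  top flange (beyond web): d = 83 mm → contributes +4 253 685 mm⁴
  bottom flange (beyond web): d = -83 mm → contributes +4 253 685 mm⁴
Total I = 16 283 371 mm⁴.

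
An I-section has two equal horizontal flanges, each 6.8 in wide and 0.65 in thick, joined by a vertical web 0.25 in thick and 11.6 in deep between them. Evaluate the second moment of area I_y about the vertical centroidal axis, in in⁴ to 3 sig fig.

I_y ≈ 34.1 in⁴

Break the section into simple shapes (no overlaps), measuring from the bottom-left corner of the bounding box.
Bottom flange: 6.8 × 0.65, A = 4.42 in², x = 3.4 in, Ī = 17.032 in⁴.
Web: 0.25 × 11.6, A = 2.9 in², x = 3.4 in, Ī = 0.015104 in⁴.
Top flange: 6.8 × 0.65, A = 4.42 in², x = 3.4 in, Ī = 17.032 in⁴.
By symmetry the centroid is at mid-width, x̄ = 3.4 in.
All pieces are centred on the vertical centroidal axis, so I = ΣĪ = 34.079 in⁴.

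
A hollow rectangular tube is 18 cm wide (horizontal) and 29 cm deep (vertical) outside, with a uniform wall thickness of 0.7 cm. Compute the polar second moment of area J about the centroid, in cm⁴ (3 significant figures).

Decompose the section into non-overlapping parts with the origin at the bottom-left of its bounding rectangle.
Outer rectangle: 18 × 29, A = 522 cm², y = 14.5 cm, Ī = 36 584 cm⁴.
Inner void (subtracted): 16.6 × 27.6, A = 458.16 cm², y = 14.5 cm, Ī = 29 084 cm⁴.
By symmetry the centroid is at mid-height, ȳ = 14.5 cm.
All pieces are centred on the centroidal x-axis, so I = ΣĪ (holes subtracted) = 7499.5 cm⁴.
Repeating about the centroidal y-axis gives I_y = 3573.1 cm⁴.
Polar second moment: J = I_x + I_y = 11 073 cm⁴.

J ≈ 1.11 × 10⁴ cm⁴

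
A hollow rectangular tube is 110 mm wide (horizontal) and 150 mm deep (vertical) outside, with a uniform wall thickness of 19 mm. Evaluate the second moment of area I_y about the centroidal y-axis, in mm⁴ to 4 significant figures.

I_y ≈ 1.315 × 10⁷ mm⁴

Treat the section as a set of non-overlapping primitives; coordinates are from the bounding-box lower-left.
Outer rectangle: 110 × 150, A = 16 500 mm², x = 55 mm, Ī = 16 637 500 mm⁴.
Inner void (subtracted): 72 × 112, A = 8 064 mm², x = 55 mm, Ī = 3 483 648 mm⁴.
By symmetry the centroid is at mid-width, x̄ = 55 mm.
All pieces are centred on the centroidal y-axis, so I = ΣĪ (holes subtracted) = 13 153 852 mm⁴.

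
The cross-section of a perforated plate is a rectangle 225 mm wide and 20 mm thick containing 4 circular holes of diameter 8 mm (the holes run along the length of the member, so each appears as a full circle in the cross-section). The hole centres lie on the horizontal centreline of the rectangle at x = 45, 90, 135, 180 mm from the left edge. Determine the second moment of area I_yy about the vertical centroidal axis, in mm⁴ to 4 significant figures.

I_yy ≈ 1.847 × 10⁷ mm⁴

Treat the section as a set of non-overlapping primitives; coordinates are from the bounding-box lower-left.
Plate: 225 × 20, A = 4 500 mm², x = 112.5 mm, Ī = 18 984 375 mm⁴.
Hole 1 (subtracted): ⌀8, A = 50.2655 mm², x = 45 mm, Ī = 201.062 mm⁴.
Hole 2 (subtracted): ⌀8, A = 50.2655 mm², x = 90 mm, Ī = 201.062 mm⁴.
Hole 3 (subtracted): ⌀8, A = 50.2655 mm², x = 135 mm, Ī = 201.062 mm⁴.
Hole 4 (subtracted): ⌀8, A = 50.2655 mm², x = 180 mm, Ī = 201.062 mm⁴.
By symmetry the centroid is at mid-width, x̄ = 112.5 mm.
Transfer each piece to the vertical centroidal axis using Ī + A·d² with d = x − 112.5:
  plate: d = 0 mm → contributes +18 984 375 mm⁴
  hole 1: d = -67.5 mm → contributes −229 223 mm⁴
  hole 2: d = -22.5 mm → contributes −25 648 mm⁴
  hole 3: d = 22.5 mm → contributes −25 648 mm⁴
  hole 4: d = 67.5 mm → contributes −229 223 mm⁴
Total I = 18 474 633 mm⁴.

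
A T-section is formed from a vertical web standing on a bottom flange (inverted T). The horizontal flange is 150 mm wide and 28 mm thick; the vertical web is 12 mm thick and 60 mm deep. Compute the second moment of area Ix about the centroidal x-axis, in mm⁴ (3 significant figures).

Treat the section as a set of non-overlapping primitives; coordinates are from the bounding-box lower-left.
Flange: 150 × 28, A = 4 200 mm², y = 14 mm, Ī = 274 400 mm⁴.
Web: 12 × 60, A = 720 mm², y = 58 mm, Ī = 216 000 mm⁴.
Centroid: ȳ = ΣA·y / ΣA = 20.439 mm.
Transfer each piece to the centroidal x-axis using Ī + A·d² with d = y − 20.439:
  flange: d = -6.439 mm → contributes +448 536 mm⁴
  web: d = 37.561 mm → contributes +1 231 795 mm⁴
Total I = 1 680 332 mm⁴.

Ix ≈ 1.68 × 10⁶ mm⁴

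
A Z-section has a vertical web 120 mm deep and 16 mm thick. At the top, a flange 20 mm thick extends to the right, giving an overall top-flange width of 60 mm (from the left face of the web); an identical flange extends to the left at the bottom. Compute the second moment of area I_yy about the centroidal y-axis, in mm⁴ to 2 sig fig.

I_yy ≈ 1.9 × 10⁶ mm⁴

Split into non-overlapping primitives; take the origin at the lower-left of the bounding box.
Web: 16 × 120, A = 1 920 mm², x = 52 mm, Ī = 40 960 mm⁴.
Top flange (beyond web): 44 × 20, A = 880 mm², x = 82 mm, Ī = 141 973 mm⁴.
Bottom flange (beyond web): 44 × 20, A = 880 mm², x = 22 mm, Ī = 141 973 mm⁴.
Centroid: x̄ = ΣA·x / ΣA = 52 mm.
Transfer each piece to the centroidal y-axis using Ī + A·d² with d = x − 52:
  web: d = 0 mm → contributes +40 960 mm⁴
  top flange (beyond web): d = 30 mm → contributes +933 973 mm⁴
  bottom flange (beyond web): d = -30 mm → contributes +933 973 mm⁴
Total I = 1 908 907 mm⁴.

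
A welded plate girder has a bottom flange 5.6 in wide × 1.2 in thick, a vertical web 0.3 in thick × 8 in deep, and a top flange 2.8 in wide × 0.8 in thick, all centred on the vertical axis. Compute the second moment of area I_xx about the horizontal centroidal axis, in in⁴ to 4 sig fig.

Treat the section as a set of non-overlapping primitives; coordinates are from the bounding-box lower-left.
Bottom plate: 5.6 × 1.2, A = 6.72 in², y = 0.6 in, Ī = 0.8064 in⁴.
Web plate: 0.3 × 8, A = 2.4 in², y = 5.2 in, Ī = 12.8 in⁴.
Top plate: 2.8 × 0.8, A = 2.24 in², y = 9.6 in, Ī = 0.119467 in⁴.
Centroid: ȳ = ΣA·y / ΣA = 3.34648 in.
Transfer each piece to the horizontal centroidal axis using Ī + A·d² with d = y − 3.34648:
  bottom plate: d = -2.74648 in → contributes +51.4963 in⁴
  web plate: d = 1.85352 in → contributes +21.0453 in⁴
  top plate: d = 6.25352 in → contributes +87.7181 in⁴
Total I = 160.26 in⁴.

I_xx ≈ 160.3 in⁴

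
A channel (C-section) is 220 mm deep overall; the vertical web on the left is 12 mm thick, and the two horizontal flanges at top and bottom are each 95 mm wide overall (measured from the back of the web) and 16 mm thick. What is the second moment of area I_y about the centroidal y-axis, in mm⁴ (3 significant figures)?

I_y ≈ 4.54 × 10⁶ mm⁴

Decompose the section into non-overlapping parts with the origin at the bottom-left of its bounding rectangle.
Web: 12 × 220, A = 2 640 mm², x = 6 mm, Ī = 31 680 mm⁴.
Top flange (beyond web): 83 × 16, A = 1 328 mm², x = 53.5 mm, Ī = 762 383 mm⁴.
Bottom flange (beyond web): 83 × 16, A = 1 328 mm², x = 53.5 mm, Ī = 762 383 mm⁴.
Centroid: x̄ = ΣA·x / ΣA = 29.822 mm.
Transfer each piece to the centroidal y-axis using Ī + A·d² with d = x − 29.822:
  web: d = -23.822 mm → contributes +1 529 816 mm⁴
  top flange (beyond web): d = 23.678 mm → contributes +1 506 938 mm⁴
  bottom flange (beyond web): d = 23.678 mm → contributes +1 506 938 mm⁴
Total I = 4 543 693 mm⁴.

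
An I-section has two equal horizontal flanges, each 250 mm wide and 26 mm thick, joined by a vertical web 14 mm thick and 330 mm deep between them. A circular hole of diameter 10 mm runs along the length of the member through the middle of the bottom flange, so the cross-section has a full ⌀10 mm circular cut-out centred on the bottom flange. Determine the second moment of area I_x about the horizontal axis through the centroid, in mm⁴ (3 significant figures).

I_x ≈ 4.52 × 10⁸ mm⁴

Decompose the section into non-overlapping parts with the origin at the bottom-left of its bounding rectangle.
Bottom flange: 250 × 26, A = 6 500 mm², y = 13 mm, Ī = 366 167 mm⁴.
Web: 14 × 330, A = 4 620 mm², y = 191 mm, Ī = 41 926 500 mm⁴.
Top flange: 250 × 26, A = 6 500 mm², y = 369 mm, Ī = 366 167 mm⁴.
Hole (subtracted): ⌀10, A = 78.54 mm², y = 13 mm, Ī = 490.87 mm⁴.
Centroid: ȳ = ΣA·y / ΣA = 191.8 mm.
Transfer each piece to the horizontal axis through the centroid using Ī + A·d² with d = y − 191.8:
  bottom flange: d = -178.8 mm → contributes +208 160 493 mm⁴
  web: d = -0.79697 mm → contributes +41 929 434 mm⁴
  top flange: d = 177.2 mm → contributes +204 472 097 mm⁴
  hole: d = -178.8 mm → contributes −2 511 280 mm⁴
Total I = 452 050 745 mm⁴.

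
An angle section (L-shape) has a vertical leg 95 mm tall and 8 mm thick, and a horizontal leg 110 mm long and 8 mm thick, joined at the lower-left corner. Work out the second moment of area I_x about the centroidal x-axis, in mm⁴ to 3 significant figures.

Split into non-overlapping primitives; take the origin at the lower-left of the bounding box.
Vertical leg: 8 × 95, A = 760 mm², y = 47.5 mm, Ī = 571 583 mm⁴.
Horizontal leg (remainder): 102 × 8, A = 816 mm², y = 4 mm, Ī = 4 352 mm⁴.
Centroid: ȳ = ΣA·y / ΣA = 24.977 mm.
Transfer each piece to the centroidal x-axis using Ī + A·d² with d = y − 24.977:
  vertical leg: d = 22.523 mm → contributes +957 115 mm⁴
  horizontal leg (remainder): d = -20.977 mm → contributes +363 426 mm⁴
Total I = 1 320 541 mm⁴.

I_x ≈ 1.32 × 10⁶ mm⁴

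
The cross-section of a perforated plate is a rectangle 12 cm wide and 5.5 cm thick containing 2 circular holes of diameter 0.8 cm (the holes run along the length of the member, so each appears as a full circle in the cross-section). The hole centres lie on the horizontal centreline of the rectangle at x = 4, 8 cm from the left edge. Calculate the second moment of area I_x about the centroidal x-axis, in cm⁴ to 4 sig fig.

I_x ≈ 166.3 cm⁴

Split into non-overlapping primitives; take the origin at the lower-left of the bounding box.
Plate: 12 × 5.5, A = 66 cm², y = 2.75 cm, Ī = 166.375 cm⁴.
Hole 1 (subtracted): ⌀0.8, A = 0.502655 cm², y = 2.75 cm, Ī = 0.0201062 cm⁴.
Hole 2 (subtracted): ⌀0.8, A = 0.502655 cm², y = 2.75 cm, Ī = 0.0201062 cm⁴.
By symmetry the centroid is at mid-height, ȳ = 2.75 cm.
All pieces are centred on the centroidal x-axis, so I = ΣĪ (holes subtracted) = 166.335 cm⁴.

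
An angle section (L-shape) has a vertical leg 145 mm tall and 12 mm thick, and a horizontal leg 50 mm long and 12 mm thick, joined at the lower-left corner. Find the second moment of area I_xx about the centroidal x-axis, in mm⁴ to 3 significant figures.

I_xx ≈ 4.65 × 10⁶ mm⁴

Split into non-overlapping primitives; take the origin at the lower-left of the bounding box.
Vertical leg: 12 × 145, A = 1 740 mm², y = 72.5 mm, Ī = 3 048 625 mm⁴.
Horizontal leg (remainder): 38 × 12, A = 456 mm², y = 6 mm, Ī = 5 472 mm⁴.
Centroid: ȳ = ΣA·y / ΣA = 58.691 mm.
Transfer each piece to the centroidal x-axis using Ī + A·d² with d = y − 58.691:
  vertical leg: d = 13.809 mm → contributes +3 380 411 mm⁴
  horizontal leg (remainder): d = -52.691 mm → contributes +1 271 496 mm⁴
Total I = 4 651 907 mm⁴.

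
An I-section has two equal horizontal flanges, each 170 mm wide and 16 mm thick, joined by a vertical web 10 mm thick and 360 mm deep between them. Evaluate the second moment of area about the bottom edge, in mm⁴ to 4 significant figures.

Treat the section as a set of non-overlapping primitives; coordinates are from the bounding-box lower-left.
Bottom flange: 170 × 16, A = 2 720 mm², y = 8 mm, Ī = 58026.7 mm⁴.
Web: 10 × 360, A = 3 600 mm², y = 196 mm, Ī = 38 880 000 mm⁴.
Top flange: 170 × 16, A = 2 720 mm², y = 384 mm, Ī = 58026.7 mm⁴.
Transfer each piece to the bottom edge using Ī + A·d² with d = y − 0:
  bottom flange: d = 8 mm → contributes +232 107 mm⁴
  web: d = 196 mm → contributes +177 177 600 mm⁴
  top flange: d = 384 mm → contributes +401 138 347 mm⁴
Total I = 578 548 053 mm⁴.

I_base ≈ 5.785 × 10⁸ mm⁴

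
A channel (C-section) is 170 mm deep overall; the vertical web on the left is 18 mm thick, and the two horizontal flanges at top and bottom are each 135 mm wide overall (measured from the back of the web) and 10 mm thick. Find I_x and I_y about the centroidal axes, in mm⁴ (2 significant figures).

Treat the section as a set of non-overlapping primitives; coordinates are from the bounding-box lower-left.
Web: 18 × 170, A = 3 060 mm², y = 85 mm, Ī = 7 369 500 mm⁴.
Top flange (beyond web): 117 × 10, A = 1 170 mm², y = 165 mm, Ī = 9 750 mm⁴.
Bottom flange (beyond web): 117 × 10, A = 1 170 mm², y = 5 mm, Ī = 9 750 mm⁴.
By symmetry the centroid is at mid-height, ȳ = 85 mm.
Transfer each piece to the centroidal x-axis using Ī + A·d² with d = y − 85:
  web: d = 0 mm → contributes +7 369 500 mm⁴
  top flange (beyond web): d = 80 mm → contributes +7 497 750 mm⁴
  bottom flange (beyond web): d = -80 mm → contributes +7 497 750 mm⁴
Total I = 22 365 000 mm⁴.
For the y-axis: x̄ = 38.25 mm.
Repeating about the centroidal y-axis gives I_y = 8 793 563 mm⁴.

I_x ≈ 2.2 × 10⁷ mm⁴, I_y ≈ 8.8 × 10⁶ mm⁴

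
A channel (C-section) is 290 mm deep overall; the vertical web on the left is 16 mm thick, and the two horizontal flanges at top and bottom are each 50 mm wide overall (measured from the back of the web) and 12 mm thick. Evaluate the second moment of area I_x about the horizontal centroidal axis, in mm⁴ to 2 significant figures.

Break the section into simple shapes (no overlaps), measuring from the bottom-left corner of the bounding box.
Web: 16 × 290, A = 4 640 mm², y = 145 mm, Ī = 32 518 667 mm⁴.
Top flange (beyond web): 34 × 12, A = 408 mm², y = 284 mm, Ī = 4 896 mm⁴.
Bottom flange (beyond web): 34 × 12, A = 408 mm², y = 6 mm, Ī = 4 896 mm⁴.
By symmetry the centroid is at mid-height, ȳ = 145 mm.
Transfer each piece to the horizontal centroidal axis using Ī + A·d² with d = y − 145:
  web: d = 0 mm → contributes +32 518 667 mm⁴
  top flange (beyond web): d = 139 mm → contributes +7 887 864 mm⁴
  bottom flange (beyond web): d = -139 mm → contributes +7 887 864 mm⁴
Total I = 48 294 395 mm⁴.

I_x ≈ 4.8 × 10⁷ mm⁴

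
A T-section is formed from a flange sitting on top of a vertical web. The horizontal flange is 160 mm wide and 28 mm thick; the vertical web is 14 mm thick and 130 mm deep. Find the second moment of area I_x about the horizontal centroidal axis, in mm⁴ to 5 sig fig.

Treat the section as a set of non-overlapping primitives; coordinates are from the bounding-box lower-left.
Flange: 160 × 28, A = 4 480 mm², y = 144 mm, Ī = 292693.3 mm⁴.
Web: 14 × 130, A = 1 820 mm², y = 65 mm, Ī = 2 563 167 mm⁴.
Centroid: ȳ = ΣA·y / ΣA = 121.1778 mm.
Transfer each piece to the horizontal centroidal axis using Ī + A·d² with d = y − 121.1778:
  flange: d = 22.82222 mm → contributes +2 626 118 mm⁴
  web: d = -56.17778 mm → contributes +8 306 982 mm⁴
Total I = 10 933 101 mm⁴.

I_x ≈ 1.0933 × 10⁷ mm⁴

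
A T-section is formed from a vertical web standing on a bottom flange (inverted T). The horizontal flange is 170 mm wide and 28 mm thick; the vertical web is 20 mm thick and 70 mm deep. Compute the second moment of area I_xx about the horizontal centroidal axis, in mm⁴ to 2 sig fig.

I_xx ≈ 3.5 × 10⁶ mm⁴

Treat the section as a set of non-overlapping primitives; coordinates are from the bounding-box lower-left.
Flange: 170 × 28, A = 4 760 mm², y = 14 mm, Ī = 310 987 mm⁴.
Web: 20 × 70, A = 1 400 mm², y = 63 mm, Ī = 571 667 mm⁴.
Centroid: ȳ = ΣA·y / ΣA = 25.14 mm.
Transfer each piece to the horizontal centroidal axis using Ī + A·d² with d = y − 25.14:
  flange: d = -11.14 mm → contributes +901 315 mm⁴
  web: d = 37.86 mm → contributes +2 578 784 mm⁴
Total I = 3 480 099 mm⁴.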